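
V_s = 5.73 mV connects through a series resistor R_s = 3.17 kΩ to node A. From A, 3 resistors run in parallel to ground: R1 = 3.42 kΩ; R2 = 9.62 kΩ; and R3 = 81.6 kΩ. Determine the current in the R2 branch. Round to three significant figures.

Combine the parallel branches: R_p = (1/3.42 + 1/9.62 + 1/81.6)⁻¹ = 2.447 kΩ.
Node voltage V_A = V_s · R_p/(R_s + R_p) = 5.73 × 0.4357 = 2.496 mV.
Branch current I = V_A/R2 = 2.496/9.62 = 0.2595 µA.

I ≈ 0.260 µA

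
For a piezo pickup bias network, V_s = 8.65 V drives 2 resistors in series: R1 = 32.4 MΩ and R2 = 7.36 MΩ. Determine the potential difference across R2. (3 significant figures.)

Series total: ΣR = 32.4 + 7.36 = 39.76 MΩ.
By the voltage-divider rule, V = 8.65 × 7.360/39.76 = 1.601 V.

V ≈ 1.60 V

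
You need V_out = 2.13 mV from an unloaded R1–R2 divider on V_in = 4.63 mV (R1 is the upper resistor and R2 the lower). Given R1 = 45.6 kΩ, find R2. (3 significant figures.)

V_out/V_in = R2/(R1+R2) = 0.4600.
R2 = R1 · 0.4600/(1 − 0.4600) = 38.85 kΩ.

R2 ≈ 38.9 kΩ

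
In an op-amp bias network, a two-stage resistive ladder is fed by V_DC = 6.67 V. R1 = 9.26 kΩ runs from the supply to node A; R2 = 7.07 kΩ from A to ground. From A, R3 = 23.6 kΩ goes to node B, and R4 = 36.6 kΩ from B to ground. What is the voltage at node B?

Node A sees R2 in parallel with the series input of stage 2, R3 + R4 = 60.20 kΩ.
R2 ‖ (R3+R4) = 6.327 kΩ.
So V_A = 6.67 × 0.4059 = 2.707 V.
Stage 2 is unloaded, so V_B = V_A · R4/(R3+R4) = 2.707 × 36.6/60.20 = 1.646 V.

V_B ≈ 1.65 V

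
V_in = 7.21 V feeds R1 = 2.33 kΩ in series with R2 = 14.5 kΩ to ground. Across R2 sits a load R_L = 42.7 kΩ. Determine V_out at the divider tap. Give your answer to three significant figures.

First combine the lower leg with the load: R2 ‖ R_L = 10.82 kΩ.
Now apply the divider: V_out = 7.21 × 0.8229 = 5.933 V.

V_out ≈ 5.93 V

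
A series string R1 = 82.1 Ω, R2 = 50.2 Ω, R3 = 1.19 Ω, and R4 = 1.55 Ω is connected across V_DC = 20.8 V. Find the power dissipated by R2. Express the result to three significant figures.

P ≈ 1.19 W

The common current is I = 20.8/135.0 = 0.1540 A.
P(R2) = I²·R2 = (0.1540)² × 50.2 = 1.191 W.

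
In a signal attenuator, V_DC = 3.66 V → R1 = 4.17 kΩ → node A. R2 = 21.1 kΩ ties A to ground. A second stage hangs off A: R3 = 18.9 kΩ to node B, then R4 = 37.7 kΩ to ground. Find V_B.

Looking into the second stage from A: R3 + R4 = 56.60 kΩ appears in parallel with R2.
R2 ‖ (R3+R4) = 15.37 kΩ.
So V_A = 3.66 × 0.7866 = 2.879 V.
Stage 2 is unloaded, so V_B = V_A · R4/(R3+R4) = 2.879 × 37.7/56.60 = 1.918 V.

V_B ≈ 1.92 V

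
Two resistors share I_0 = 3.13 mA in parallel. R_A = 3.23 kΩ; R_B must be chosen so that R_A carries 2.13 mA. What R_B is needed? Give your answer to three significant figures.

R_B ≈ 6.88 kΩ

Two-branch current divider: I_A = I_0 · R_B/(R_A + R_B).
With f = 0.6805, R_B = R_A · f/(1−f) = 3.23 × 2.130 = 6.880 kΩ.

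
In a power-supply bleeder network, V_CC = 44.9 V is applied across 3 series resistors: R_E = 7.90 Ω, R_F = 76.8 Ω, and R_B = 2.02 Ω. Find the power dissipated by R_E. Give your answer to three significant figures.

ΣR = 86.72 Ω → I = 44.9/86.72 = 0.5178 A.
P(R_E) = I²·R_E = (0.5178)² × 7.90 = 2.118 W.

P ≈ 2.12 W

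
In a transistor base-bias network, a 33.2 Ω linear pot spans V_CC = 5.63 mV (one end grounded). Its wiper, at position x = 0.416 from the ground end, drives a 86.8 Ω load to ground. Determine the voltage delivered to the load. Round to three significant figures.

Lower segment x·R_p = 13.81 Ω; upper segment (1−x)·R_p = 19.39 Ω.
(x·R_p) ‖ R_L = 11.92 Ω.
Loaded-divider output: V_out = 5.63 × 0.3806 = 2.143 mV.

V_out ≈ 2.14 mV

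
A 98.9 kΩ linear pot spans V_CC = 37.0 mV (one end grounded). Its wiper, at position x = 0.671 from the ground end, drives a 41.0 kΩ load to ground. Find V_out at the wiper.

Lower segment x·R_p = 66.36 kΩ; upper segment (1−x)·R_p = 32.54 kΩ.
(x·R_p) ‖ R_L = 25.34 kΩ.
V_out = 37.0 × 25.34/(32.54 + 25.34) = 16.20 mV.

V_out ≈ 16.2 mV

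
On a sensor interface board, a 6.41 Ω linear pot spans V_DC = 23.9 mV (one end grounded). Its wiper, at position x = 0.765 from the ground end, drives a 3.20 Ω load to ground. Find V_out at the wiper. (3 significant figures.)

Lower segment x·R_p = 4.904 Ω; upper segment (1−x)·R_p = 1.506 Ω.
R_L loads the lower segment: effective lower R = 1.936 Ω.
Loaded-divider output: V_out = 23.9 × 0.5625 = 13.44 mV.
(Unloaded: V_out = x·V_DC = 18.3 mV.)

V_out ≈ 13.4 mV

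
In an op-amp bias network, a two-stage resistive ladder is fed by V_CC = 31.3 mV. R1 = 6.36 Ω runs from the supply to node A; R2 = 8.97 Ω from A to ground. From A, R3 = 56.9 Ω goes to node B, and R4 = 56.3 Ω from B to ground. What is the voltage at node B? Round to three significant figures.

V_B ≈ 8.82 mV

Looking into the second stage from A: R3 + R4 = 113.2 Ω appears in parallel with R2.
R2 ‖ (R3+R4) = 8.311 Ω.
First divider: V_A = V_CC · 8.311/(6.36 + 8.311) = 17.73 mV.
Stage 2 is unloaded, so V_B = V_A · R4/(R3+R4) = 17.73 × 56.3/113.2 = 8.819 mV.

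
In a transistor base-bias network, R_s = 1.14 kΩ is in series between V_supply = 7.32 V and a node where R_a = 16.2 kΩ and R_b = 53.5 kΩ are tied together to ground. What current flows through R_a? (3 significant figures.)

Equivalent of the parallel group: R_p = 12.43 kΩ.
V_A by voltage divider: V_A = 7.32 × 12.43/(1.14 + 12.43) = 6.705 V.
Branch current I = V_A/R_a = 6.705/16.2 = 0.4139 mA.

I ≈ 0.414 mA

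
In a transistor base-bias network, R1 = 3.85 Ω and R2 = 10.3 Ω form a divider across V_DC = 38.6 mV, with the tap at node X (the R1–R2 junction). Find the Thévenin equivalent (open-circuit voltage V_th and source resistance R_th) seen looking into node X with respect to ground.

V_th is the unloaded tap voltage: V_DC · R2/(R1+R2) = 38.6 × 0.7279 = 28.10 mV.
Zeroing V_DC shorts the top of R1 to ground, so R_th = R1 ‖ R2 = 2.802 Ω.

V_th ≈ 28.1 mV, R_th ≈ 2.80 Ω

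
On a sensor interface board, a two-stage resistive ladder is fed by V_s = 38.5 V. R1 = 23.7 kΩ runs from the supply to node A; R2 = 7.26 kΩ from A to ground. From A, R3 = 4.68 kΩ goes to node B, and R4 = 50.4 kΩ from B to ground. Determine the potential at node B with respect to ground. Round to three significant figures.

V_B ≈ 7.50 V

Node A sees R2 in parallel with the series input of stage 2, R3 + R4 = 55.08 kΩ.
Effective lower resistance at A: R2 ‖ 55.08 = 6.415 kΩ.
So V_A = 38.5 × 0.2130 = 8.201 V.
Then the unloaded second divider: V_B = V_A × R4/(R3+R4) = 8.201 × 0.9150 = 7.504 V.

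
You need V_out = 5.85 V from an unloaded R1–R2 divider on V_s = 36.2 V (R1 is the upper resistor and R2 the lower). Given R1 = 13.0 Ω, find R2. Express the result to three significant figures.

Required fraction k = V_out/V_s = 0.1616.
R2 = R1 · 0.1616/(1 − 0.1616) = 2.506 Ω.

R2 ≈ 2.51 Ω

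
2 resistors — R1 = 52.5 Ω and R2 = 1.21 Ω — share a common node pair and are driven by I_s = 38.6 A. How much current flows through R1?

For two parallel branches, I_k = I_s · (other R)/(sum of R).
So I = 38.6 × 1.21/53.71 = 0.8696 A.

I ≈ 0.870 A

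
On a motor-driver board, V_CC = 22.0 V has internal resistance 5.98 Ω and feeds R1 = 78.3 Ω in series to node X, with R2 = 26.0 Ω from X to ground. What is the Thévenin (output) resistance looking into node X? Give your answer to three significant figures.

R1' = 5.98 + 78.3 = 84.28 Ω (source resistance + R1).
With V_CC suppressed (replaced by a short), R_th = R1' ‖ R2 = (84.28 × 26.0)/(84.28 + 26.0) = 19.87 Ω.

R_th ≈ 19.9 Ω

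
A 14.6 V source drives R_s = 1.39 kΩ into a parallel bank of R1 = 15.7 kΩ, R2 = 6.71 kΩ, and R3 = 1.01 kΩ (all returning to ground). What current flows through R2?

I ≈ 0.814 mA

Parallel bank: R_p = 1/(1/15.7 + 1/6.71 + 1/1.01) = 0.8314 kΩ.
Node voltage V_A = V_s · R_p/(R_s + R_p) = 14.6 × 0.3743 = 5.464 V.
I(R2) = V_A / R2 = 5.464/6.71 = 0.8143 mA.
(Check via current divider: I_total = 6.573 mA; share G_k/ΣG = 0.1239 → same result.)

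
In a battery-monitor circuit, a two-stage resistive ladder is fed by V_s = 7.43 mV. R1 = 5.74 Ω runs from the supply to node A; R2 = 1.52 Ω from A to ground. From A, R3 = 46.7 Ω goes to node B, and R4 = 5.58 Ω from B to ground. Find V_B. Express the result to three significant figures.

The second stage (R3 + R4 = 52.28 Ω) loads node A in parallel with R2.
Effective lower resistance at A: R2 ‖ 52.28 = 1.477 Ω.
So V_A = 7.43 × 0.2047 = 1.521 mV.
Then the unloaded second divider: V_B = V_A × R4/(R3+R4) = 1.521 × 0.1067 = 0.1623 mV.

V_B ≈ 0.162 mV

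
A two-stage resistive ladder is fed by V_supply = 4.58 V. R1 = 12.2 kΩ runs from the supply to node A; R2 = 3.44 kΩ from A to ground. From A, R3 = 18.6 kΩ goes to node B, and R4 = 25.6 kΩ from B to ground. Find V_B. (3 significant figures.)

Node A sees R2 in parallel with the series input of stage 2, R3 + R4 = 44.20 kΩ.
Effective lower resistance at A: R2 ‖ 44.20 = 3.192 kΩ.
V_A = 4.58 × 3.192/(12.2 + 3.192) = 0.9497 V.
V_B = V_A × 0.5792 = 0.5501 V.

V_B ≈ 0.550 V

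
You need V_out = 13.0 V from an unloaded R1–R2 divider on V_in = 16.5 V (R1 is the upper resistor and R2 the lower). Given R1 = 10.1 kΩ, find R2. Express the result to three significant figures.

R2 ≈ 37.5 kΩ

V_out/V_in = R2/(R1+R2) = 0.7879.
Rearranging, R2 = R1·k/(1−k) = 10.1 × 3.714 = 37.51 kΩ.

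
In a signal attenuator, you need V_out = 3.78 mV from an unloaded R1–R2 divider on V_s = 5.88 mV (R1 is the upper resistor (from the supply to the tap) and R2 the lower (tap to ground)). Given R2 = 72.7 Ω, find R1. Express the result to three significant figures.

Required fraction k = V_out/V_s = 0.6429.
R1 = R2·(1/k − 1) = 72.7 × 0.5556 = 40.39 Ω.

R1 ≈ 40.4 Ω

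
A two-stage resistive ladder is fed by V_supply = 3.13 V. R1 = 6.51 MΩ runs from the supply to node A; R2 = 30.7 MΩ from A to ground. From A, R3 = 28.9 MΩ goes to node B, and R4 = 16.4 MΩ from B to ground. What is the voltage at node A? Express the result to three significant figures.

V_A ≈ 2.31 V

The second stage (R3 + R4 = 45.30 MΩ) loads node A in parallel with R2.
R2 ‖ (R3+R4) = 18.30 MΩ.
First divider: V_A = V_supply · 18.30/(6.51 + 18.30) = 2.309 V.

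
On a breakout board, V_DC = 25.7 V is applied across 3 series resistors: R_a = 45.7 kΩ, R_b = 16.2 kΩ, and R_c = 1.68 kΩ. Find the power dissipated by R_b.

ΣR = 63.58 kΩ → I = 25.7/63.58 = 0.4042 mA.
V(R_b) = I·R = 6.548 V; P = V·I = 6.548 × 0.4042 = 2.647 mW.

P ≈ 2.65 mW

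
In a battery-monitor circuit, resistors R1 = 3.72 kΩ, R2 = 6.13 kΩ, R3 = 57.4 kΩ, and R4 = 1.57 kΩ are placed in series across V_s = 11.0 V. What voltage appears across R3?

V ≈ 9.17 V

ΣR = 3.72 + 6.13 + 57.4 + 1.57 = 68.82 kΩ.
By the voltage-divider rule, V = 11.0 × 57.40/68.82 = 9.175 V.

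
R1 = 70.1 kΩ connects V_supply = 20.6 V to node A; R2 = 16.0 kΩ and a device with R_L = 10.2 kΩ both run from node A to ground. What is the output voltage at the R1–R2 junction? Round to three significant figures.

V_out ≈ 1.68 V

R2 ‖ R_L = (16.0 × 10.2)/(16.0 + 10.2) = 6.229 kΩ.
Then V_out = V_supply · R2'/(R1 + R2') = 20.6 × 6.229/76.33 = 1.681 V.
(Unloaded it would be 3.83 V; the load pulls it down.)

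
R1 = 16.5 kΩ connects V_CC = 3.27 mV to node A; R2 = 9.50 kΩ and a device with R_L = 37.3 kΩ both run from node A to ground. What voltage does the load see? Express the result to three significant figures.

The load sits in parallel with R2, giving an effective lower resistance R2' = R2·R_L/(R2+R_L) = 7.572 kΩ.
Voltage divider with the loaded lower leg: V_out = 3.27 × 7.572/(16.5 + 7.572) = 3.27 × 0.3145 = 1.029 mV.

V_out ≈ 1.03 mV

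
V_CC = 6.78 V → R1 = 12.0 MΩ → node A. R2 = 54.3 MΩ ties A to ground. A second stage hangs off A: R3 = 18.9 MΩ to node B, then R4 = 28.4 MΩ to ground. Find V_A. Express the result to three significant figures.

V_A ≈ 4.60 V

Node A sees R2 in parallel with the series input of stage 2, R3 + R4 = 47.30 MΩ.
Effective lower resistance at A: R2 ‖ 47.30 = 25.28 MΩ.
First divider: V_A = V_CC · 25.28/(12.0 + 25.28) = 4.598 V.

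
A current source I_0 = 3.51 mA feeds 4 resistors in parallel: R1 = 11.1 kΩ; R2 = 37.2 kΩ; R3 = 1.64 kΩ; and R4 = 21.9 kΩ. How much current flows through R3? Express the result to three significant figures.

ΣG = 1/11.1 + 1/37.2 + 1/1.64 + 1/21.9 = 0.7724.
R3 takes the fraction G_k/ΣG = 0.6098/0.7724 = 0.7894, so I = 3.51 × 0.7894 = 2.771 mA.

I ≈ 2.77 mA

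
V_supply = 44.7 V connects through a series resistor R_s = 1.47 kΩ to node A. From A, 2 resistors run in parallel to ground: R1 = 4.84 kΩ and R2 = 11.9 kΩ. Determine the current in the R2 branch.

Equivalent of the parallel group: R_p = 3.441 kΩ.
V_A by voltage divider: V_A = 44.7 × 3.441/(1.47 + 3.441) = 31.32 V.
I(R2) = V_A / R2 = 31.32/11.9 = 2.632 mA.

I ≈ 2.63 mA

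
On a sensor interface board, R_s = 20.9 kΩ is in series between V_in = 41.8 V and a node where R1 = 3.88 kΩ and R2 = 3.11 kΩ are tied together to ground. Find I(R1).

Combine the parallel branches: R_p = (1/3.88 + 1/3.11)⁻¹ = 1.726 kΩ.
V_A = 41.8 × 1.726/22.63 = 3.189 V.
I(R1) = V_A / R1 = 3.189/3.88 = 0.8220 mA.
(Equivalently: I_total = 1.847 mA, then current-divider fraction G_k/ΣG = 0.4449.)

I ≈ 0.822 mA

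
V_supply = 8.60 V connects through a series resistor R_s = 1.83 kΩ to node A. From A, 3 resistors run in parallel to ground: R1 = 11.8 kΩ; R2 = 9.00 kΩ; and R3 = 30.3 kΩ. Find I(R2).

Equivalent of the parallel group: R_p = 4.369 kΩ.
V_A = 8.60 × 4.369/6.199 = 6.061 V.
I(R2) = V_A / R2 = 6.061/9.00 = 0.6735 mA.

I ≈ 0.673 mA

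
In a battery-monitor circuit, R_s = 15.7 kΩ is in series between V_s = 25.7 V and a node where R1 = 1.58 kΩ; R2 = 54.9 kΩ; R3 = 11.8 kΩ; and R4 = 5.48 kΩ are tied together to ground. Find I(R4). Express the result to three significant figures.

Parallel bank: R_p = 1/(1/1.58 + 1/54.9 + 1/11.8 + 1/5.48) = 1.089 kΩ.
V_A = 25.7 × 1.089/16.79 = 1.667 V.
Branch current I = V_A/R4 = 1.667/5.48 = 0.3042 mA.

I ≈ 0.304 mA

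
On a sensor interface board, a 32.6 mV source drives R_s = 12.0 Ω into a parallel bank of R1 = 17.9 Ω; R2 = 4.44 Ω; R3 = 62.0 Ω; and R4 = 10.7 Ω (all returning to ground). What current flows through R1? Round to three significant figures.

I ≈ 0.320 mA

Parallel bank: R_p = 1/(1/17.9 + 1/4.44 + 1/62.0 + 1/10.7) = 2.560 Ω.
V_A = 32.6 × 2.560/14.56 = 5.731 mV.
Branch current I = V_A/R1 = 5.731/17.9 = 0.3202 mA.
(Check via current divider: I_total = 2.239 mA; share G_k/ΣG = 0.1430 → same result.)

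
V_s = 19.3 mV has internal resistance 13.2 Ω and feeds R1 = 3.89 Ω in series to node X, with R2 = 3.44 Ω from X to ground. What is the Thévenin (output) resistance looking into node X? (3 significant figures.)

R_th ≈ 2.86 Ω

R1' = 13.2 + 3.89 = 17.09 Ω (source resistance + R1).
Looking into X with the source shorted: R_th = R1'·R2/(R1'+R2) = 17.09 × 3.44/20.53 = 2.864 Ω.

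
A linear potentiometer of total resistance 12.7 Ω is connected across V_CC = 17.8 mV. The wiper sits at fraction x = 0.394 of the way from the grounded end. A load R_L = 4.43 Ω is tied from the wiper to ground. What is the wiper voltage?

V_out ≈ 4.16 mV

Split the track: R_lower = x·R_p = 5.004 Ω, R_upper = (1−x)·R_p = 7.696 Ω.
(x·R_p) ‖ R_L = 2.350 Ω.
V_out = 17.8 × 2.350/(7.696 + 2.350) = 4.163 mV.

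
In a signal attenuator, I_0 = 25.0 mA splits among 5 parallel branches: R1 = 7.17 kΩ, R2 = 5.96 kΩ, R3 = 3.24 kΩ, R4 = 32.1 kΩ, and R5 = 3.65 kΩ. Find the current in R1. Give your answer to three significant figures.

I ≈ 3.79 mA

Total conductance ΣG = 1/7.17 + 1/5.96 + 1/3.24 + 1/32.1 + 1/3.65 = 0.9210 (units of 1/kΩ).
By the current-divider rule, I = I_0 · G_k/ΣG = 25.0 × 0.1514 = 3.786 mA.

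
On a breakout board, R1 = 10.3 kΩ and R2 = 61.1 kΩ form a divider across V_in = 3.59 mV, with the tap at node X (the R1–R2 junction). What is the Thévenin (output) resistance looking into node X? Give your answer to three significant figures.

R_th ≈ 8.81 kΩ

Looking into X with the source shorted: R_th = R1·R2/(R1+R2) = 10.30 × 61.1/71.40 = 8.814 kΩ.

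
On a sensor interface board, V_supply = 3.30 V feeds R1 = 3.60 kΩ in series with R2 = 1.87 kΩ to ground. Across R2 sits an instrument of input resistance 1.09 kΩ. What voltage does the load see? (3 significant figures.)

First combine the lower leg with the load: R2 ‖ R_L = 0.6886 kΩ.
Then V_out = V_supply · R2'/(R1 + R2') = 3.30 × 0.6886/4.289 = 0.5299 V.
(Unloaded it would be 1.13 V; the load pulls it down.)

V_out ≈ 0.530 V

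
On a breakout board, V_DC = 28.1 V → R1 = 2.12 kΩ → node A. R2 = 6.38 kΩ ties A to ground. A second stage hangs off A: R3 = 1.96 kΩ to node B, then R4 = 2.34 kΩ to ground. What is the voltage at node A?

Node A sees R2 in parallel with the series input of stage 2, R3 + R4 = 4.300 kΩ.
Effective lower resistance at A: R2 ‖ 4.300 = 2.569 kΩ.
First divider: V_A = V_DC · 2.569/(2.12 + 2.569) = 15.39 V.

V_A ≈ 15.4 V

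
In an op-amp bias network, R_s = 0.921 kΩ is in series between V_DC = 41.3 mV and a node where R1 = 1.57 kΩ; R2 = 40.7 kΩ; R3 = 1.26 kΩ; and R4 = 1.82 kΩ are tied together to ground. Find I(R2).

Equivalent of the parallel group: R_p = 0.4988 kΩ.
V_A by voltage divider: V_A = 41.3 × 0.4988/(0.921 + 0.4988) = 14.51 mV.
Branch current I = V_A/R2 = 14.51/40.7 = 0.3565 µA.
(Equivalently: I_total = 29.09 µA, then current-divider fraction G_k/ΣG = 0.01226.)

I ≈ 0.357 µA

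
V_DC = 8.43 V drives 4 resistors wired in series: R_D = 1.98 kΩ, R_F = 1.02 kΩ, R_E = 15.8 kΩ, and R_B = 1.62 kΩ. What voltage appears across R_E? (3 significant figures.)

Series total: ΣR = 1.98 + 1.02 + 15.8 + 1.62 = 20.42 kΩ.
Voltage divider: V = V_DC · (15.80 / 20.42) = 8.43 × 0.7738 = 6.523 V.

V ≈ 6.52 V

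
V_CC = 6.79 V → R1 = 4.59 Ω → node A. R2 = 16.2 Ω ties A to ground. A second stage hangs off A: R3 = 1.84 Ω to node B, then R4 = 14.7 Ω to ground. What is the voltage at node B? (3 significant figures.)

Node A sees R2 in parallel with the series input of stage 2, R3 + R4 = 16.54 Ω.
R2 ‖ (R3+R4) = 8.184 Ω.
V_A = 6.79 × 8.184/(4.59 + 8.184) = 4.350 V.
Then the unloaded second divider: V_B = V_A × R4/(R3+R4) = 4.350 × 0.8888 = 3.866 V.

V_B ≈ 3.87 V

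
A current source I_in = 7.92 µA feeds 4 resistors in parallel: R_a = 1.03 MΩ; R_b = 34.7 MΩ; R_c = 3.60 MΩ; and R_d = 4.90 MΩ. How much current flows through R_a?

I ≈ 5.19 µA

Conductances: ΣG = 1/1.03 + 1/34.7 + 1/3.60 + 1/4.90 = 1.482 (1/MΩ).
By the current-divider rule, I = I_in · G_k/ΣG = 7.92 × 0.6553 = 5.190 µA.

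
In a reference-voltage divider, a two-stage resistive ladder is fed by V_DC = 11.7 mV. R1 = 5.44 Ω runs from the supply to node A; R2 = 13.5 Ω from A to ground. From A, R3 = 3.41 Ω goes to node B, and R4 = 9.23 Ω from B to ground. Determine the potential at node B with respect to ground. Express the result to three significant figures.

V_B ≈ 4.66 mV

The second stage (R3 + R4 = 12.64 Ω) loads node A in parallel with R2.
Effective lower resistance at A: R2 ‖ 12.64 = 6.528 Ω.
So V_A = 11.7 × 0.5455 = 6.382 mV.
Stage 2 is unloaded, so V_B = V_A · R4/(R3+R4) = 6.382 × 9.23/12.64 = 4.660 mV.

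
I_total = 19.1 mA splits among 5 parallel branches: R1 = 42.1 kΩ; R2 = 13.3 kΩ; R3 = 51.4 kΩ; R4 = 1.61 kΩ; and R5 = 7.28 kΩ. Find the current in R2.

Total conductance ΣG = 1/42.1 + 1/13.3 + 1/51.4 + 1/1.61 + 1/7.28 = 0.8769 (units of 1/kΩ).
R2 takes the fraction G_k/ΣG = 0.07519/0.8769 = 0.08575, so I = 19.1 × 0.08575 = 1.638 mA.

I ≈ 1.64 mA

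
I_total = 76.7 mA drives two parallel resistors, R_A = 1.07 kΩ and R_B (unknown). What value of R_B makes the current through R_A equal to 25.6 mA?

R_B ≈ 0.536 kΩ

The fraction through R_A equals R_B/(R_A+R_B).
With f = 0.3338, R_B = R_A · f/(1−f) = 1.07 × 0.5010 = 0.5360 kΩ.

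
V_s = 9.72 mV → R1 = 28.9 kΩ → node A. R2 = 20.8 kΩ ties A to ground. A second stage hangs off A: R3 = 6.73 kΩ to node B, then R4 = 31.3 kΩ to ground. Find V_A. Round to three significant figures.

Node A sees R2 in parallel with the series input of stage 2, R3 + R4 = 38.03 kΩ.
Effective lower resistance at A: R2 ‖ 38.03 = 13.45 kΩ.
So V_A = 9.72 × 0.3175 = 3.086 mV.

V_A ≈ 3.09 mV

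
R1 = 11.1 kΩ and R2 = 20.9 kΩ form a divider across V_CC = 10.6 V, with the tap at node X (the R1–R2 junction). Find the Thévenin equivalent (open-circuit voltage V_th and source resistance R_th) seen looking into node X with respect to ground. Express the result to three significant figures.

With X open, the divider is unloaded: V_th = 10.6 × 20.9/32.00 = 6.923 V.
Zeroing V_CC shorts the top of R1 to ground, so R_th = R1 ‖ R2 = 7.250 kΩ.

V_th ≈ 6.92 V, R_th ≈ 7.25 kΩ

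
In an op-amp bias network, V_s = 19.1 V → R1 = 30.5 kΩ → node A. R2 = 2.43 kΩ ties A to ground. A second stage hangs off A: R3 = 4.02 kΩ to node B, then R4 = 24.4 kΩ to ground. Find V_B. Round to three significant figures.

The second stage (R3 + R4 = 28.42 kΩ) loads node A in parallel with R2.
R2 ‖ (R3+R4) = 2.239 kΩ.
So V_A = 19.1 × 0.06838 = 1.306 V.
Then the unloaded second divider: V_B = V_A × R4/(R3+R4) = 1.306 × 0.8586 = 1.121 V.

V_B ≈ 1.12 V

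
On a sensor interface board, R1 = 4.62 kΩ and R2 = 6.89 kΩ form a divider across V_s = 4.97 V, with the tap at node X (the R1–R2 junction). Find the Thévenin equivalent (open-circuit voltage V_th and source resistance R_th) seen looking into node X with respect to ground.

V_th ≈ 2.98 V, R_th ≈ 2.77 kΩ

Open-circuit (no load on X): V_th = V_s · R2/(R1 + R2) = 4.97 × 6.89/(4.620 + 6.89) = 2.975 V.
With V_s suppressed (replaced by a short), R_th = R1 ‖ R2 = (4.620 × 6.89)/(4.620 + 6.89) = 2.766 kΩ.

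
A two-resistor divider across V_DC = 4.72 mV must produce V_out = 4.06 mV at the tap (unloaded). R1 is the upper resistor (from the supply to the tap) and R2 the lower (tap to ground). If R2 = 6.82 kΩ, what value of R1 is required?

R1 ≈ 1.11 kΩ

Required fraction k = V_out/V_DC = 0.8602.
So R1 = R2 · (V_DC/V_out − 1) = 6.82 × (4.72/4.06 − 1) = 6.82 × 0.1626 = 1.109 kΩ.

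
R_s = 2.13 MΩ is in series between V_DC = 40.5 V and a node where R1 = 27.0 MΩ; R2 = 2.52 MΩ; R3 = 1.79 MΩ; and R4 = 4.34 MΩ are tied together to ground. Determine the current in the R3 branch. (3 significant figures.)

Parallel bank: R_p = 1/(1/27.0 + 1/2.52 + 1/1.79 + 1/4.34) = 0.8177 MΩ.
Node voltage V_A = V_DC · R_p/(R_s + R_p) = 40.5 × 0.2774 = 11.23 V.
I(R3) = V_A / R3 = 11.23/1.79 = 6.276 µA.

I ≈ 6.28 µA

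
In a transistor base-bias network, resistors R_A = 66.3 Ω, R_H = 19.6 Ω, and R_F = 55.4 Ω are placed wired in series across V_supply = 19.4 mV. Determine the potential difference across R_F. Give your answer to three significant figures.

Series total: ΣR = 66.3 + 19.6 + 55.4 = 141.3 Ω.
V = V_supply · R/ΣR = 19.4 × 0.3921 = 7.606 mV.

V ≈ 7.61 mV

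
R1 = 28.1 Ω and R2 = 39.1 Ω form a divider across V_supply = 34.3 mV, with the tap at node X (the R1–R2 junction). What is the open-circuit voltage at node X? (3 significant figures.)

V_th is the unloaded tap voltage: V_supply · R2/(R1+R2) = 34.3 × 0.5818 = 19.96 mV.

V_th ≈ 20.0 mV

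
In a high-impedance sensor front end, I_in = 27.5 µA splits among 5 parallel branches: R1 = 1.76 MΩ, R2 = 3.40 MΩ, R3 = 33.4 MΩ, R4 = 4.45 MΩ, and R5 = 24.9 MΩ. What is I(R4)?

I ≈ 5.34 µA

Conductances: ΣG = 1/1.76 + 1/3.40 + 1/33.4 + 1/4.45 + 1/24.9 = 1.157 (1/MΩ).
By the current-divider rule, I = I_in · G_k/ΣG = 27.5 × 0.1942 = 5.341 µA.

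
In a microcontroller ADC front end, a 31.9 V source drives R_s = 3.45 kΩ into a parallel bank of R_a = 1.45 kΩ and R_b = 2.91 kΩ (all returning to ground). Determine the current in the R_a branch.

Combine the parallel branches: R_p = (1/1.45 + 1/2.91)⁻¹ = 0.9678 kΩ.
V_A by voltage divider: V_A = 31.9 × 0.9678/(3.45 + 0.9678) = 6.988 V.
I(R_a) = V_A / R_a = 6.988/1.45 = 4.819 mA.

I ≈ 4.82 mA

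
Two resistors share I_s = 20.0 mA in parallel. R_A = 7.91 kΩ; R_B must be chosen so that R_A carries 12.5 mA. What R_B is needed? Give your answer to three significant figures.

The fraction through R_A equals R_B/(R_A+R_B).
With f = 0.6250, R_B = R_A · f/(1−f) = 7.91 × 1.667 = 13.18 kΩ.

R_B ≈ 13.2 kΩ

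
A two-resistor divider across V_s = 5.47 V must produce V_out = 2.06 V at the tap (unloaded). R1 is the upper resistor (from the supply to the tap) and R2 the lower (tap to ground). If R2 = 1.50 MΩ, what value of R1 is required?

V_out/V_s = R2/(R1+R2) = 0.3766.
Rearranging, R1 = R2·(1−k)/k = 1.50 × 1.655 = 2.483 MΩ.

R1 ≈ 2.48 MΩ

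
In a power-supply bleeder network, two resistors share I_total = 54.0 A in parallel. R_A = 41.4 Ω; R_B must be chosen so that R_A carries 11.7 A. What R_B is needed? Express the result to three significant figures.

R_B ≈ 11.5 Ω

In a two-way split, I_A/I_total = R_B/(R_A + R_B).
11.7/54.0 = R_B/(R_A + R_B) → R_B = R_A · (0.2167)/(1 − 0.2167) = 41.4 × 0.2766 = 11.45 Ω.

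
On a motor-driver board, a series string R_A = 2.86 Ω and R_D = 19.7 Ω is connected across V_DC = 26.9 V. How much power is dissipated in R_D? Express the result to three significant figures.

ΣR = 22.56 Ω → I = 26.9/22.56 = 1.192 A.
P(R_D) = I²·R_D = (1.192)² × 19.7 = 28.01 W.

P ≈ 28.0 W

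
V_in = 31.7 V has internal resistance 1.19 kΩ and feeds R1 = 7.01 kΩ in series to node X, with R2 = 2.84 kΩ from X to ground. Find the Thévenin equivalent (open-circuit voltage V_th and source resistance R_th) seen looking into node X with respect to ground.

V_th ≈ 8.15 V, R_th ≈ 2.11 kΩ

R1' = 1.19 + 7.01 = 8.200 kΩ (source resistance + R1).
With X open, the divider is unloaded: V_th = 31.7 × 2.84/11.04 = 8.155 V.
With V_in suppressed (replaced by a short), R_th = R1' ‖ R2 = (8.200 × 2.84)/(8.200 + 2.84) = 2.109 kΩ.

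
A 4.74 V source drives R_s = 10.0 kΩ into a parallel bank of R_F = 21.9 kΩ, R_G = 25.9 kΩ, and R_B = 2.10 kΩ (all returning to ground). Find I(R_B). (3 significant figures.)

Equivalent of the parallel group: R_p = 1.784 kΩ.
Node voltage V_A = V_DC · R_p/(R_s + R_p) = 4.74 × 0.1514 = 0.7177 V.
Branch current I = V_A/R_B = 0.7177/2.10 = 0.3418 mA.
(Equivalently: I_total = 0.4022 mA, then current-divider fraction G_k/ΣG = 0.8496.)

I ≈ 0.342 mA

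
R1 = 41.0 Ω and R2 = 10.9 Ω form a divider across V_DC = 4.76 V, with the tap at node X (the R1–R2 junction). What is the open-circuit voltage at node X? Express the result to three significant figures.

V_th ≈ 1.00 V

Open-circuit (no load on X): V_th = V_DC · R2/(R1 + R2) = 4.76 × 10.9/(41.00 + 10.9) = 0.9997 V.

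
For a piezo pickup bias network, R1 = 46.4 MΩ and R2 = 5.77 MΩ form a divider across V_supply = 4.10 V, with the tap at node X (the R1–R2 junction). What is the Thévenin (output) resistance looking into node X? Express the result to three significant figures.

With V_supply suppressed (replaced by a short), R_th = R1 ‖ R2 = (46.40 × 5.77)/(46.40 + 5.77) = 5.132 MΩ.

R_th ≈ 5.13 MΩ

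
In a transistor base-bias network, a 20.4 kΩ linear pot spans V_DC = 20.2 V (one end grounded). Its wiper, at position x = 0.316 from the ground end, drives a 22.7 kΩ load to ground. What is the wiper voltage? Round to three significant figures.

V_out ≈ 5.34 V

Split the track: R_lower = x·R_p = 6.446 kΩ, R_upper = (1−x)·R_p = 13.95 kΩ.
Lower segment in parallel with the load: 6.446 ‖ 22.7 = 5.021 kΩ.
Loaded-divider output: V_out = 20.2 × 0.2646 = 5.345 V.
(Unloaded: V_out = x·V_DC = 6.38 V.)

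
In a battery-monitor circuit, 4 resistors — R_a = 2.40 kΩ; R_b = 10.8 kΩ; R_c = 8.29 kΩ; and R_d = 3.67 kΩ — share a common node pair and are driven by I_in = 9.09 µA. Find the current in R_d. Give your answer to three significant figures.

ΣG = 1/2.40 + 1/10.8 + 1/8.29 + 1/3.67 = 0.9024.
R_d takes the fraction G_k/ΣG = 0.2725/0.9024 = 0.3020, so I = 9.09 × 0.3020 = 2.745 µA.

I ≈ 2.74 µA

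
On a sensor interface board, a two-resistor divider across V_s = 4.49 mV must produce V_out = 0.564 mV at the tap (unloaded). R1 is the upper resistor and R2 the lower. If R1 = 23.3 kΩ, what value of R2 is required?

The divider ratio is R2/(R1+R2) = 0.564/4.49 = 0.1256.
Rearranging, R2 = R1·k/(1−k) = 23.3 × 0.1437 = 3.347 kΩ.

R2 ≈ 3.35 kΩ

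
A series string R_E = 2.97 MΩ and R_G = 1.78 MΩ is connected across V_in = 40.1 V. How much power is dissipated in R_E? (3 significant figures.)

P ≈ 212 µW

Series current I = V_in/ΣR = 40.1/4.750 = 8.442 µA.
P = I²R = 71.27 × 2.97 = 211.7 µW.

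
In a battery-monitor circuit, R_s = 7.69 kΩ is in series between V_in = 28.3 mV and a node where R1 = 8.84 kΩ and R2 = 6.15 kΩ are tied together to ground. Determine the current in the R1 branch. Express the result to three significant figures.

I ≈ 1.03 µA

Combine the parallel branches: R_p = (1/8.84 + 1/6.15)⁻¹ = 3.627 kΩ.
V_A = 28.3 × 3.627/11.32 = 9.070 mV.
I(R1) = V_A / R1 = 9.070/8.84 = 1.026 µA.
(Check via current divider: I_total = 2.501 µA; share G_k/ΣG = 0.4103 → same result.)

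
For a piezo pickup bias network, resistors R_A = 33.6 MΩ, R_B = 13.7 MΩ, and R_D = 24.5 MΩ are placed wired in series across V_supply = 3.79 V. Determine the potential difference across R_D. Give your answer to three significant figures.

Total series resistance ΣR = 33.6 + 13.7 + 24.5 = 71.80 MΩ.
V = V_supply · R/ΣR = 3.79 × 0.3412 = 1.293 V.

V ≈ 1.29 V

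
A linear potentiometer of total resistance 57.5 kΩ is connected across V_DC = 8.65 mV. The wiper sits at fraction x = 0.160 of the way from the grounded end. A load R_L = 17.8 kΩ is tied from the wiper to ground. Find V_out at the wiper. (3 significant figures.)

V_out ≈ 0.965 mV

Lower segment x·R_p = 9.200 kΩ; upper segment (1−x)·R_p = 48.30 kΩ.
Lower segment in parallel with the load: 9.200 ‖ 17.8 = 6.065 kΩ.
V_out = 8.65 × 6.065/(48.30 + 6.065) = 0.9650 mV.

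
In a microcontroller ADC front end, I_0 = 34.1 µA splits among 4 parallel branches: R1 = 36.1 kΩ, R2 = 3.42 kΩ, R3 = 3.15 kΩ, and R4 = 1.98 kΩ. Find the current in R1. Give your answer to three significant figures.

I ≈ 0.827 µA

Conductances: ΣG = 1/36.1 + 1/3.42 + 1/3.15 + 1/1.98 = 1.143 (1/kΩ).
By the current-divider rule, I = I_0 · G_k/ΣG = 34.1 × 0.02424 = 0.8267 µA.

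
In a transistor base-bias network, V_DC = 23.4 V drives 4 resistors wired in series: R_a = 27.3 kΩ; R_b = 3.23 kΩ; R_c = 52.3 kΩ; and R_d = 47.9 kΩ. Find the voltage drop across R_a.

ΣR = 27.3 + 3.23 + 52.3 + 47.9 = 130.7 kΩ.
Voltage divider: V = V_DC · (27.30 / 130.7) = 23.4 × 0.2088 = 4.887 V.

V ≈ 4.89 V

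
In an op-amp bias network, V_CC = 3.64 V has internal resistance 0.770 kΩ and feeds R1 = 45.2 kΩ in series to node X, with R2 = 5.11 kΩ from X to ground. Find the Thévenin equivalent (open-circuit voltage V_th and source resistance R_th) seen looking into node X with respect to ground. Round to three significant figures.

V_th ≈ 0.364 V, R_th ≈ 4.60 kΩ

R1' = 0.770 + 45.2 = 45.97 kΩ (source resistance + R1).
V_th is the unloaded tap voltage: V_CC · R2/(R1'+R2) = 3.64 × 0.1000 = 0.3641 V.
Zeroing V_CC shorts the top of R1' to ground, so R_th = R1' ‖ R2 = 4.599 kΩ.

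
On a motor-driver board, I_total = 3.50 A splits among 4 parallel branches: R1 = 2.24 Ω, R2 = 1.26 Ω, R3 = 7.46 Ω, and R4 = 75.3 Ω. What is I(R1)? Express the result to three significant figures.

Total conductance ΣG = 1/2.24 + 1/1.26 + 1/7.46 + 1/75.3 = 1.387 (units of 1/Ω).
By the current-divider rule, I = I_total · G_k/ΣG = 3.50 × 0.3218 = 1.126 A.

I ≈ 1.13 A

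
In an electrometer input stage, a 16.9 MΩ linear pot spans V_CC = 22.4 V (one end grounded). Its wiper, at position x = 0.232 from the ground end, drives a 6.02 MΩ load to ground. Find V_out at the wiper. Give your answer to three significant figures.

Lower segment x·R_p = 3.921 MΩ; upper segment (1−x)·R_p = 12.98 MΩ.
Lower segment in parallel with the load: 3.921 ‖ 6.02 = 2.374 MΩ.
Loaded-divider output: V_out = 22.4 × 0.1546 = 3.464 V.

V_out ≈ 3.46 V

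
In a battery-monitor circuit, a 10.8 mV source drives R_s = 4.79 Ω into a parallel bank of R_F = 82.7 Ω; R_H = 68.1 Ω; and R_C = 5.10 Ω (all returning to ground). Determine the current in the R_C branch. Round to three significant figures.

Combine the parallel branches: R_p = (1/82.7 + 1/68.1 + 1/5.10)⁻¹ = 4.487 Ω.
V_A = 10.8 × 4.487/9.277 = 5.224 mV.
I(R_C) = V_A / R_C = 5.224/5.10 = 1.024 mA.

I ≈ 1.02 mA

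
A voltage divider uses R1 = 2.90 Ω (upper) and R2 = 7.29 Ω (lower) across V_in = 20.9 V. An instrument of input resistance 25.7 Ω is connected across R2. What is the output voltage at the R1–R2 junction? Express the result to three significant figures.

V_out ≈ 13.8 V

First combine the lower leg with the load: R2 ‖ R_L = 5.679 Ω.
Voltage divider with the loaded lower leg: V_out = 20.9 × 5.679/(2.90 + 5.679) = 20.9 × 0.6620 = 13.84 V.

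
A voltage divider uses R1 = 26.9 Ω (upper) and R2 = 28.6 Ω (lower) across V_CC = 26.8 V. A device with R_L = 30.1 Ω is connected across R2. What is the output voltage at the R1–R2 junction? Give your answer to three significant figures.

The load sits in parallel with R2, giving an effective lower resistance R2' = R2·R_L/(R2+R_L) = 14.67 Ω.
Then V_out = V_CC · R2'/(R1 + R2') = 26.8 × 14.67/41.57 = 9.456 V.

V_out ≈ 9.46 V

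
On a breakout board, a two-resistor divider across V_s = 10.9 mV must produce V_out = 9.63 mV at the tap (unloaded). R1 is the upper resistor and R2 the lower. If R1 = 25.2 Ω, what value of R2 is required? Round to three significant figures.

The divider ratio is R2/(R1+R2) = 9.63/10.9 = 0.8835.
Rearranging, R2 = R1·k/(1−k) = 25.2 × 7.583 = 191.1 Ω.

R2 ≈ 191 Ω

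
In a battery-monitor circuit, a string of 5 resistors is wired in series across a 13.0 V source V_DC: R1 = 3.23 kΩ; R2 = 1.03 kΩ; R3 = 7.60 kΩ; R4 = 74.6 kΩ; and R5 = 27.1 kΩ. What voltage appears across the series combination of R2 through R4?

Total series resistance ΣR = 3.23 + 1.03 + 7.60 + 74.6 + 27.1 = 113.6 kΩ.
R_{R2..R4} = 1.03 + 7.60 + 74.6 = 83.23 kΩ.
Voltage divider: V = V_DC · (83.23 / 113.6) = 13.0 × 0.7329 = 9.528 V.

V ≈ 9.53 V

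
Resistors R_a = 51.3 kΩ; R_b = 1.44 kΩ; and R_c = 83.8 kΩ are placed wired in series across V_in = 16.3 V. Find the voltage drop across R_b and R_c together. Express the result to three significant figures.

V ≈ 10.2 V

Total series resistance ΣR = 51.3 + 1.44 + 83.8 = 136.5 kΩ.
R_{R_b..R_c} = 1.44 + 83.8 = 85.24 kΩ.
Voltage divider: V = V_in · (85.24 / 136.5) = 16.3 × 0.6243 = 10.18 V.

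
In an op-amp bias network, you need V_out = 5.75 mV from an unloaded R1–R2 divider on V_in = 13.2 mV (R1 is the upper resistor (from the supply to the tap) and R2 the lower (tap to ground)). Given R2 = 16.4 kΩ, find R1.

Required fraction k = V_out/V_in = 0.4356.
R1 = R2·(1/k − 1) = 16.4 × 1.296 = 21.25 kΩ.

R1 ≈ 21.2 kΩ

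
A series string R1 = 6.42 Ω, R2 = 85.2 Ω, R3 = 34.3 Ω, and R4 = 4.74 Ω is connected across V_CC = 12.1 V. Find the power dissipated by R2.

P ≈ 0.731 W

Series current I = V_CC/ΣR = 12.1/130.7 = 0.09261 A.
V(R2) = I·R = 7.890 V; P = V·I = 7.890 × 0.09261 = 0.7307 W.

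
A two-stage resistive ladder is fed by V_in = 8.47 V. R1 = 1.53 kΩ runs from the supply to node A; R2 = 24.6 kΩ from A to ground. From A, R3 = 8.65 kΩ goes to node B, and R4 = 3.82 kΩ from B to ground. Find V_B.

V_B ≈ 2.19 V

Node A sees R2 in parallel with the series input of stage 2, R3 + R4 = 12.47 kΩ.
Effective lower resistance at A: R2 ‖ 12.47 = 8.275 kΩ.
First divider: V_A = V_in · 8.275/(1.53 + 8.275) = 7.148 V.
V_B = V_A × 0.3063 = 2.190 V.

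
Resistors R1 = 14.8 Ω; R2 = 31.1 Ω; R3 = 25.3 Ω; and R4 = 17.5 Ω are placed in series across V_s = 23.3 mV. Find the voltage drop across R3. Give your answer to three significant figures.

V ≈ 6.65 mV

Series total: ΣR = 14.8 + 31.1 + 25.3 + 17.5 = 88.70 Ω.
V = V_s · R/ΣR = 23.3 × 0.2852 = 6.646 mV.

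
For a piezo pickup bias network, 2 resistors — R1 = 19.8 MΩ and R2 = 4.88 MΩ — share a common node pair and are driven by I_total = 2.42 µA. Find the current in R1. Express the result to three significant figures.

For two parallel branches, I_k = I_total · (other R)/(sum of R).
I(R1) = 2.42 × 4.88/(19.8 + 4.88) = 2.42 × 0.1977 = 0.4785 µA.

I ≈ 0.479 µA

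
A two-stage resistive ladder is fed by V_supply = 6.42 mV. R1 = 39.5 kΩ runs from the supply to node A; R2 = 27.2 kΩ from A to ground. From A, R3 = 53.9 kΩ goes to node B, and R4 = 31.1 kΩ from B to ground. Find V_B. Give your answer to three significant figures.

V_B ≈ 0.805 mV

Node A sees R2 in parallel with the series input of stage 2, R3 + R4 = 85.00 kΩ.
R2 ‖ (R3+R4) = 20.61 kΩ.
So V_A = 6.42 × 0.3428 = 2.201 mV.
Then the unloaded second divider: V_B = V_A × R4/(R3+R4) = 2.201 × 0.3659 = 0.8053 mV.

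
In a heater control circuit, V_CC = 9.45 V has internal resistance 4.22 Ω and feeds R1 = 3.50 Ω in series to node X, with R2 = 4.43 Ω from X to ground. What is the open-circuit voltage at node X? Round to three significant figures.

V_th ≈ 3.45 V

R1' = 4.22 + 3.50 = 7.720 Ω (source resistance + R1).
Open-circuit (no load on X): V_th = V_CC · R2/(R1' + R2) = 9.45 × 4.43/(7.720 + 4.43) = 3.446 V.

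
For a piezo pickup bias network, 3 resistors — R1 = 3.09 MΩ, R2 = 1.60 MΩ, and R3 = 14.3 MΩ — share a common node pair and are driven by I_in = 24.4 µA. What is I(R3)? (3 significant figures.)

Total conductance ΣG = 1/3.09 + 1/1.60 + 1/14.3 = 1.019 (units of 1/MΩ).
Current divider: I(R3) = I_in · G_k/ΣG = 24.4 × (0.06993/1.019) = 24.4 × 0.06866 = 1.675 µA.

I ≈ 1.68 µA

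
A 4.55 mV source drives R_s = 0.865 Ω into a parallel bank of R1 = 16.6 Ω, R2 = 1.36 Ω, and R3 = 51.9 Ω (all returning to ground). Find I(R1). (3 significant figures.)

Combine the parallel branches: R_p = (1/16.6 + 1/1.36 + 1/51.9)⁻¹ = 1.227 Ω.
Node voltage V_A = V_in · R_p/(R_s + R_p) = 4.55 × 0.5866 = 2.669 mV.
Branch current I = V_A/R1 = 2.669/16.6 = 0.1608 mA.
(Equivalently: I_total = 2.175 mA, then current-divider fraction G_k/ΣG = 0.07393.)

I ≈ 0.161 mA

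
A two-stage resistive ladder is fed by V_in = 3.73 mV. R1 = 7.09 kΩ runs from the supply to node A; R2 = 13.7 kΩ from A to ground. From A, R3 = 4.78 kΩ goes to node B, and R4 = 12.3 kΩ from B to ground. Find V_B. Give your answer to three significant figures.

V_B ≈ 1.39 mV

The second stage (R3 + R4 = 17.08 kΩ) loads node A in parallel with R2.
Effective lower resistance at A: R2 ‖ 17.08 = 7.602 kΩ.
V_A = 3.73 × 7.602/(7.09 + 7.602) = 1.930 mV.
Stage 2 is unloaded, so V_B = V_A · R4/(R3+R4) = 1.930 × 12.3/17.08 = 1.390 mV.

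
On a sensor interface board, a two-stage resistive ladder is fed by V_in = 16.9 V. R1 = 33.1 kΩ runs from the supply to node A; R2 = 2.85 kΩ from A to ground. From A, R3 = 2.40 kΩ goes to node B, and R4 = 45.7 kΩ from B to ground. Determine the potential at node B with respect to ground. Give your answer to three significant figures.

V_B ≈ 1.21 V

Looking into the second stage from A: R3 + R4 = 48.10 kΩ appears in parallel with R2.
Effective lower resistance at A: R2 ‖ 48.10 = 2.691 kΩ.
V_A = 16.9 × 2.691/(33.1 + 2.691) = 1.270 V.
Then the unloaded second divider: V_B = V_A × R4/(R3+R4) = 1.270 × 0.9501 = 1.207 V.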